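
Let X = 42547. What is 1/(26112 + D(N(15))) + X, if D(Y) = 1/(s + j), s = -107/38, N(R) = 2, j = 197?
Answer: 8197976645221/192680486 ≈ 42547.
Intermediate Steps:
s = -107/38 (s = -107*1/38 = -107/38 ≈ -2.8158)
D(Y) = 38/7379 (D(Y) = 1/(-107/38 + 197) = 1/(7379/38) = 38/7379)
1/(26112 + D(N(15))) + X = 1/(26112 + 38/7379) + 42547 = 1/(192680486/7379) + 42547 = 7379/192680486 + 42547 = 8197976645221/192680486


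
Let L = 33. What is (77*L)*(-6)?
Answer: -15246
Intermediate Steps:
(77*L)*(-6) = (77*33)*(-6) = 2541*(-6) = -15246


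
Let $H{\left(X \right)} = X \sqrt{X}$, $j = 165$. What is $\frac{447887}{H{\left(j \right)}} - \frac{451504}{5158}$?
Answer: $- \frac{225752}{2579} + \frac{40717 \sqrt{165}}{2475} \approx 123.79$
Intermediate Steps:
$H{\left(X \right)} = X^{\frac{3}{2}}$
$\frac{447887}{H{\left(j \right)}} - \frac{451504}{5158} = \frac{447887}{165^{\frac{3}{2}}} - \frac{451504}{5158} = \frac{447887}{165 \sqrt{165}} - \frac{225752}{2579} = 447887 \frac{\sqrt{165}}{27225} - \frac{225752}{2579} = \frac{40717 \sqrt{165}}{2475} - \frac{225752}{2579} = - \frac{225752}{2579} + \frac{40717 \sqrt{165}}{2475}$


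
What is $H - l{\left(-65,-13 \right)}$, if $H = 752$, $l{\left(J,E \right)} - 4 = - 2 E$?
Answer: $722$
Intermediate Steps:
$l{\left(J,E \right)} = 4 - 2 E$
$H - l{\left(-65,-13 \right)} = 752 - \left(4 - -26\right) = 752 - \left(4 + 26\right) = 752 - 30 = 722$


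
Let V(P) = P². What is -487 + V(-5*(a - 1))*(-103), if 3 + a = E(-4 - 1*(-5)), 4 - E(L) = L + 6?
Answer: -126662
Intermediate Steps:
E(L) = -2 - L (E(L) = 4 - (L + 6) = 4 - (6 + L) = 4 + (-6 - L) = -2 - L)
a = -6 (a = -3 + (-2 - (-4 - 1*(-5))) = -3 + (-2 - (-4 + 5)) = -3 + (-2 - 1*1) = -3 + (-2 - 1) = -3 - 3 = -6)
-487 + V(-5*(a - 1))*(-103) = -487 + (-5*(-6 - 1))²*(-103) = -487 + (-5*(-7))²*(-103) = -487 + 35²*(-103) = -487 + 1225*(-103) = -487 - 126175 = -126662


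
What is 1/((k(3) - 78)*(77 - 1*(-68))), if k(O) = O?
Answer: -1/10875 ≈ -9.1954e-5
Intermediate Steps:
1/((k(3) - 78)*(77 - 1*(-68))) = 1/((3 - 78)*(77 - 1*(-68))) = 1/(-75*(77 + 68)) = 1/(-75*145) = 1/(-10875) = -1/10875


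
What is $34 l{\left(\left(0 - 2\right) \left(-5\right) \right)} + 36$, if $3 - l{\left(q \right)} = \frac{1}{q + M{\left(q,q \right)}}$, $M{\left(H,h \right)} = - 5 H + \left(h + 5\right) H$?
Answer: $\frac{7573}{55} \approx 137.69$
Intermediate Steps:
$M{\left(H,h \right)} = - 5 H + H \left(5 + h\right)$ ($M{\left(H,h \right)} = - 5 H + \left(5 + h\right) H = - 5 H + H \left(5 + h\right)$)
$l{\left(q \right)} = 3 - \frac{1}{q + q^{2}}$ ($l{\left(q \right)} = 3 - \frac{1}{q + q q} = 3 - \frac{1}{q + q^{2}}$)
$34 l{\left(\left(0 - 2\right) \left(-5\right) \right)} + 36 = 34 \frac{-1 + 3 \left(0 - 2\right) \left(-5\right) + 3 \left(\left(0 - 2\right) \left(-5\right)\right)^{2}}{\left(0 - 2\right) \left(-5\right) \left(1 + \left(0 - 2\right) \left(-5\right)\right)} + 36 = 34 \frac{-1 + 3 \left(\left(-2\right) \left(-5\right)\right) + 3 \left(\left(-2\right) \left(-5\right)\right)^{2}}{\left(-2\right) \left(-5\right) \left(1 - -10\right)} + 36 = 34 \frac{-1 + 3 \cdot 10 + 3 \cdot 10^{2}}{10 \left(1 + 10\right)} + 36 = 34 \frac{-1 + 30 + 3 \cdot 100}{10 \cdot 11} + 36 = 34 \cdot \frac{1}{10} \cdot \frac{1}{11} \left(-1 + 30 + 300\right) + 36 = 34 \cdot \frac{1}{10} \cdot \frac{1}{11} \cdot 329 + 36 = 34 \cdot \frac{329}{110} + 36 = \frac{5593}{55} + 36 = \frac{7573}{55}$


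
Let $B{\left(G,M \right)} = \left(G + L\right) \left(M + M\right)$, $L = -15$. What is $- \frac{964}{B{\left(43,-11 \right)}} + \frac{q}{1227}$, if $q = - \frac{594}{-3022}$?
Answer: $\frac{148953005}{95171846} \approx 1.5651$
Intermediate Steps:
$B{\left(G,M \right)} = 2 M \left(-15 + G\right)$ ($B{\left(G,M \right)} = \left(G - 15\right) \left(M + M\right) = \left(-15 + G\right) 2 M = 2 M \left(-15 + G\right)$)
$q = \frac{297}{1511}$ ($q = \left(-594\right) \left(- \frac{1}{3022}\right) = \frac{297}{1511} \approx 0.19656$)
$- \frac{964}{B{\left(43,-11 \right)}} + \frac{q}{1227} = - \frac{964}{2 \left(-11\right) \left(-15 + 43\right)} + \frac{297}{1511 \cdot 1227} = - \frac{964}{2 \left(-11\right) 28} + \frac{297}{1511} \cdot \frac{1}{1227} = - \frac{964}{-616} + \frac{99}{617999} = \left(-964\right) \left(- \frac{1}{616}\right) + \frac{99}{617999} = \frac{241}{154} + \frac{99}{617999} = \frac{148953005}{95171846}$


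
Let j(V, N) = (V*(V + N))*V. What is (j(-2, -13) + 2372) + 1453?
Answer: 3765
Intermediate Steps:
j(V, N) = V²*(N + V) (j(V, N) = (V*(N + V))*V = V²*(N + V))
(j(-2, -13) + 2372) + 1453 = ((-2)²*(-13 - 2) + 2372) + 1453 = (4*(-15) + 2372) + 1453 = (-60 + 2372) + 1453 = 2312 + 1453 = 3765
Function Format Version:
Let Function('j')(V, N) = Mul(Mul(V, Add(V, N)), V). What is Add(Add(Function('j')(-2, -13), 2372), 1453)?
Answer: 3765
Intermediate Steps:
Function('j')(V, N) = Mul(Pow(V, 2), Add(N, V)) (Function('j')(V, N) = Mul(Mul(V, Add(N, V)), V) = Mul(Pow(V, 2), Add(N, V)))
Add(Add(Function('j')(-2, -13), 2372), 1453) = Add(Add(Mul(Pow(-2, 2), Add(-13, -2)), 2372), 1453) = Add(Add(Mul(4, -15), 2372), 1453) = Add(Add(-60, 2372), 1453) = Add(2312, 1453) = 3765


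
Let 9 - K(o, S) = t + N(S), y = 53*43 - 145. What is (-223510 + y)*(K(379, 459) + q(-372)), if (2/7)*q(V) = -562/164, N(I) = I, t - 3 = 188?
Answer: 5926844304/41 ≈ 1.4456e+8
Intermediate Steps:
t = 191 (t = 3 + 188 = 191)
q(V) = -1967/164 (q(V) = 7*(-562/164)/2 = 7*(-562*1/164)/2 = (7/2)*(-281/82) = -1967/164)
y = 2134 (y = 2279 - 145 = 2134)
K(o, S) = -182 - S (K(o, S) = 9 - (191 + S) = 9 + (-191 - S) = -182 - S)
(-223510 + y)*(K(379, 459) + q(-372)) = (-223510 + 2134)*((-182 - 1*459) - 1967/164) = -221376*((-182 - 459) - 1967/164) = -221376*(-641 - 1967/164) = -221376*(-107091/164) = 5926844304/41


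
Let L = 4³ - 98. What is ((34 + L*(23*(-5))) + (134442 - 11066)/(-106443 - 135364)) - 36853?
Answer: -7957749939/241807 ≈ -32910.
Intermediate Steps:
L = -34 (L = 64 - 98 = -34)
((34 + L*(23*(-5))) + (134442 - 11066)/(-106443 - 135364)) - 36853 = ((34 - 782*(-5)) + (134442 - 11066)/(-106443 - 135364)) - 36853 = ((34 - 34*(-115)) + 123376/(-241807)) - 36853 = ((34 + 3910) + 123376*(-1/241807)) - 36853 = (3944 - 123376/241807) - 36853 = 953563432/241807 - 36853 = -7957749939/241807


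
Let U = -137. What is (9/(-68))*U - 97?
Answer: -5363/68 ≈ -78.868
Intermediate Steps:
(9/(-68))*U - 97 = (9/(-68))*(-137) - 97 = (9*(-1/68))*(-137) - 97 = -9/68*(-137) - 97 = 1233/68 - 97 = -5363/68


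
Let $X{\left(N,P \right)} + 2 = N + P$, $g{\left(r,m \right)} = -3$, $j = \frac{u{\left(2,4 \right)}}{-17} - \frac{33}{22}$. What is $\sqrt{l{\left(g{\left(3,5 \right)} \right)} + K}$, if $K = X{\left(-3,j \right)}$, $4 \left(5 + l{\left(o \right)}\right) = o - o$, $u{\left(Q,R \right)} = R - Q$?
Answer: $\frac{i \sqrt{13430}}{34} \approx 3.4085 i$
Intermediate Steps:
$j = - \frac{55}{34}$ ($j = \frac{4 - 2}{-17} - \frac{33}{22} = \left(4 - 2\right) \left(- \frac{1}{17}\right) - \frac{3}{2} = 2 \left(- \frac{1}{17}\right) - \frac{3}{2} = - \frac{2}{17} - \frac{3}{2} = - \frac{55}{34} \approx -1.6176$)
$l{\left(o \right)} = -5$ ($l{\left(o \right)} = -5 + \frac{o - o}{4} = -5 + \frac{1}{4} \cdot 0 = -5 + 0 = -5$)
$X{\left(N,P \right)} = -2 + N + P$ ($X{\left(N,P \right)} = -2 + \left(N + P\right) = -2 + N + P$)
$K = - \frac{225}{34}$ ($K = -2 - 3 - \frac{55}{34} = - \frac{225}{34} \approx -6.6176$)
$\sqrt{l{\left(g{\left(3,5 \right)} \right)} + K} = \sqrt{-5 - \frac{225}{34}} = \sqrt{- \frac{395}{34}} = \frac{i \sqrt{13430}}{34}$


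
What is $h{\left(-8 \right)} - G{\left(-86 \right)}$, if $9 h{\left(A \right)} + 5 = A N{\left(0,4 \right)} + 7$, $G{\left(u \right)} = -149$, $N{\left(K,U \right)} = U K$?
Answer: $\frac{1343}{9} \approx 149.22$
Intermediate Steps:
$N{\left(K,U \right)} = K U$
$h{\left(A \right)} = \frac{2}{9}$ ($h{\left(A \right)} = - \frac{5}{9} + \frac{A 0 \cdot 4 + 7}{9} = - \frac{5}{9} + \frac{A 0 + 7}{9} = - \frac{5}{9} + \frac{0 + 7}{9} = - \frac{5}{9} + \frac{1}{9} \cdot 7 = - \frac{5}{9} + \frac{7}{9} = \frac{2}{9}$)
$h{\left(-8 \right)} - G{\left(-86 \right)} = \frac{2}{9} - -149 = \frac{2}{9} + 149 = \frac{1343}{9}$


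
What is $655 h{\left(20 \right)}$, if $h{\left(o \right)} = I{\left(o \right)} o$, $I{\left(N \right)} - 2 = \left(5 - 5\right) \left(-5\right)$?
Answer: $26200$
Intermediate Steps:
$I{\left(N \right)} = 2$ ($I{\left(N \right)} = 2 + \left(5 - 5\right) \left(-5\right) = 2 + 0 \left(-5\right) = 2 + 0 = 2$)
$h{\left(o \right)} = 2 o$
$655 h{\left(20 \right)} = 655 \cdot 2 \cdot 20 = 655 \cdot 40 = 26200$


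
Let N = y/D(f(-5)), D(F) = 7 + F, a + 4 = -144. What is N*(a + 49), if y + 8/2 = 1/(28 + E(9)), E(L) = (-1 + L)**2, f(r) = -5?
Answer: 36333/184 ≈ 197.46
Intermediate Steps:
a = -148 (a = -4 - 144 = -148)
y = -367/92 (y = -4 + 1/(28 + (-1 + 9)**2) = -4 + 1/(28 + 8**2) = -4 + 1/(28 + 64) = -4 + 1/92 = -367/92 ≈ -3.9891)
N = -367/184 (N = -367/(92*(7 - 5)) = -367/92/2 = -367/92*1/2 = -367/184 ≈ -1.9946)
N*(a + 49) = -367*(-148 + 49)/184 = -367/184*(-99) = 36333/184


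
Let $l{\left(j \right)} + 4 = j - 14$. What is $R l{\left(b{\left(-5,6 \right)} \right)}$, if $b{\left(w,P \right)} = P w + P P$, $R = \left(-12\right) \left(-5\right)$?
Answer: $-720$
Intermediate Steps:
$R = 60$
$b{\left(w,P \right)} = P^{2} + P w$ ($b{\left(w,P \right)} = P w + P^{2} = P^{2} + P w$)
$l{\left(j \right)} = -18 + j$ ($l{\left(j \right)} = -4 + \left(j - 14\right) = -4 + \left(-14 + j\right) = -18 + j$)
$R l{\left(b{\left(-5,6 \right)} \right)} = 60 \left(-18 + 6 \left(6 - 5\right)\right) = 60 \left(-18 + 6 \cdot 1\right) = 60 \left(-18 + 6\right) = 60 \left(-12\right) = -720$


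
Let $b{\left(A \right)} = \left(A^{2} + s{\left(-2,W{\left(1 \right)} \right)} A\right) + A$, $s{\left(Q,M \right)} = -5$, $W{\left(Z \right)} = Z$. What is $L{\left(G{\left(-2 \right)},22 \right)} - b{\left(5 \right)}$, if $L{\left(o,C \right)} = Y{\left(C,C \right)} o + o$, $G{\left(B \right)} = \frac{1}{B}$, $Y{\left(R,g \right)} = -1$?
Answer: $-5$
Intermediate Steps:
$L{\left(o,C \right)} = 0$ ($L{\left(o,C \right)} = - o + o = 0$)
$b{\left(A \right)} = A^{2} - 4 A$ ($b{\left(A \right)} = \left(A^{2} - 5 A\right) + A = A^{2} - 4 A$)
$L{\left(G{\left(-2 \right)},22 \right)} - b{\left(5 \right)} = 0 - 5 \left(-4 + 5\right) = 0 - 5 \cdot 1 = 0 - 5 = -5$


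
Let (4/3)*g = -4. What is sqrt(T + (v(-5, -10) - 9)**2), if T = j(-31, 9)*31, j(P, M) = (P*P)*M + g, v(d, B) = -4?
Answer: sqrt(268195) ≈ 517.88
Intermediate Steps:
g = -3 (g = (3/4)*(-4) = -3)
j(P, M) = -3 + M*P**2 (j(P, M) = (P*P)*M - 3 = P**2*M - 3 = M*P**2 - 3 = -3 + M*P**2)
T = 268026 (T = (-3 + 9*(-31)**2)*31 = (-3 + 9*961)*31 = (-3 + 8649)*31 = 8646*31 = 268026)
sqrt(T + (v(-5, -10) - 9)**2) = sqrt(268026 + (-4 - 9)**2) = sqrt(268026 + (-13)**2) = sqrt(268026 + 169) = sqrt(268195)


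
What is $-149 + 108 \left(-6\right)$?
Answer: $-797$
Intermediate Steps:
$-149 + 108 \left(-6\right) = -149 - 648 = -797$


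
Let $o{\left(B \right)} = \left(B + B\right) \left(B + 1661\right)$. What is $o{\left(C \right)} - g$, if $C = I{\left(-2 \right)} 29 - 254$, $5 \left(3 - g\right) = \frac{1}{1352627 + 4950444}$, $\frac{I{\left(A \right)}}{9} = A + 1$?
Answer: $- \frac{37200189280964}{31515355} \approx -1.1804 \cdot 10^{6}$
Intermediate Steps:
$I{\left(A \right)} = 9 + 9 A$ ($I{\left(A \right)} = 9 \left(A + 1\right) = 9 \left(1 + A\right) = 9 + 9 A$)
$g = \frac{94546064}{31515355}$ ($g = 3 - \frac{1}{5 \left(1352627 + 4950444\right)} = 3 - \frac{1}{5 \cdot 6303071} = 3 - \frac{1}{31515355} = \frac{94546064}{31515355} \approx 3.0$)
$C = -515$ ($C = \left(9 + 9 \left(-2\right)\right) 29 - 254 = \left(9 - 18\right) 29 - 254 = \left(-9\right) 29 - 254 = -261 - 254 = -515$)
$o{\left(B \right)} = 2 B \left(1661 + B\right)$
$o{\left(C \right)} - g = 2 \left(-515\right) \left(1661 - 515\right) - \frac{94546064}{31515355} = 2 \left(-515\right) 1146 - \frac{94546064}{31515355} = -1180380 - \frac{94546064}{31515355} = - \frac{37200189280964}{31515355}$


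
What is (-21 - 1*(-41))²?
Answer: 400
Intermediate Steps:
(-21 - 1*(-41))² = (-21 + 41)² = 20² = 400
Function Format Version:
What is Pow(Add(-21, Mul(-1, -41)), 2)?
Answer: 400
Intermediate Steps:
Pow(Add(-21, Mul(-1, -41)), 2) = Pow(Add(-21, 41), 2) = Pow(20, 2) = 400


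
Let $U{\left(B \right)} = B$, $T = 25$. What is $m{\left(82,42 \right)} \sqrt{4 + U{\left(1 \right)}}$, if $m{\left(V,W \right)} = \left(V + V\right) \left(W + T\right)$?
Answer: $10988 \sqrt{5} \approx 24570.0$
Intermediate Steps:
$m{\left(V,W \right)} = 2 V \left(25 + W\right)$ ($m{\left(V,W \right)} = \left(V + V\right) \left(W + 25\right) = 2 V \left(25 + W\right)$)
$m{\left(82,42 \right)} \sqrt{4 + U{\left(1 \right)}} = 2 \cdot 82 \left(25 + 42\right) \sqrt{4 + 1} = 2 \cdot 82 \cdot 67 \sqrt{5} = 10988 \sqrt{5}$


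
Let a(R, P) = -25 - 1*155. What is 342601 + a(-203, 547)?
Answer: 342421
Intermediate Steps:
a(R, P) = -180 (a(R, P) = -25 - 155 = -180)
342601 + a(-203, 547) = 342601 - 180 = 342421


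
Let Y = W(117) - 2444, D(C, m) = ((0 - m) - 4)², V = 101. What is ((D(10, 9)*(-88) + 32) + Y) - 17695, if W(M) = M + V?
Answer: -34761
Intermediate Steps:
W(M) = 101 + M (W(M) = M + 101 = 101 + M)
D(C, m) = (-4 - m)² (D(C, m) = (-m - 4)² = (-4 - m)²)
Y = -2226 (Y = (101 + 117) - 2444 = 218 - 2444 = -2226)
((D(10, 9)*(-88) + 32) + Y) - 17695 = (((4 + 9)²*(-88) + 32) - 2226) - 17695 = ((13²*(-88) + 32) - 2226) - 17695 = ((169*(-88) + 32) - 2226) - 17695 = ((-14872 + 32) - 2226) - 17695 = (-14840 - 2226) - 17695 = -17066 - 17695 = -34761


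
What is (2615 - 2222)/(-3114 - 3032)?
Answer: -393/6146 ≈ -0.063944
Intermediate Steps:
(2615 - 2222)/(-3114 - 3032) = 393/(-6146) = 393*(-1/6146) = -393/6146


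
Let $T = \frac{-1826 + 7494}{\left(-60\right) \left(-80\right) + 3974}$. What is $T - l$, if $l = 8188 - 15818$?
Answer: $\frac{33475644}{4387} \approx 7630.6$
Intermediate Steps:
$T = \frac{2834}{4387}$ ($T = \frac{5668}{4800 + 3974} = \frac{5668}{8774} = 5668 \cdot \frac{1}{8774} = \frac{2834}{4387} \approx 0.646$)
$l = -7630$
$T - l = \frac{2834}{4387} - -7630 = \frac{2834}{4387} + 7630 = \frac{33475644}{4387}$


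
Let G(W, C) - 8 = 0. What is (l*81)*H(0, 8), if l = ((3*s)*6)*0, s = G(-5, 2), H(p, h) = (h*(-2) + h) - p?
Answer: 0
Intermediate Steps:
G(W, C) = 8 (G(W, C) = 8 + 0 = 8)
H(p, h) = -h - p (H(p, h) = (-2*h + h) - p = -h - p)
s = 8
l = 0 (l = ((3*8)*6)*0 = (24*6)*0 = 144*0 = 0)
(l*81)*H(0, 8) = (0*81)*(-1*8 - 1*0) = 0*(-8 + 0) = 0*(-8) = 0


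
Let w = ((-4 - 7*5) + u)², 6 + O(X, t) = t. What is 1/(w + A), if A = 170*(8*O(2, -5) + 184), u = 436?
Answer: 1/173929 ≈ 5.7495e-6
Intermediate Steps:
O(X, t) = -6 + t
A = 16320 (A = 170*(8*(-6 - 5) + 184) = 170*(8*(-11) + 184) = 170*(-88 + 184) = 170*96 = 16320)
w = 157609 (w = ((-4 - 7*5) + 436)² = ((-4 - 35) + 436)² = (-39 + 436)² = 397² = 157609)
1/(w + A) = 1/(157609 + 16320) = 1/173929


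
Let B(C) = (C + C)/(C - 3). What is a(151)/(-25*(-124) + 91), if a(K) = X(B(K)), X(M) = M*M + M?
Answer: 33975/17473916 ≈ 0.0019443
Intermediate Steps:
B(C) = 2*C/(-3 + C) (B(C) = (2*C)/(-3 + C) = 2*C/(-3 + C))
X(M) = M + M**2 (X(M) = M**2 + M = M + M**2)
a(K) = 2*K*(1 + 2*K/(-3 + K))/(-3 + K) (a(K) = (2*K/(-3 + K))*(1 + 2*K/(-3 + K)) = 2*K*(1 + 2*K/(-3 + K))/(-3 + K))
a(151)/(-25*(-124) + 91) = (6*151*(-1 + 151)/(-3 + 151)**2)/(-25*(-124) + 91) = (6*151*150/148**2)/(3100 + 91) = (6*151*(1/21904)*150)/3191 = (33975/5476)*(1/3191) = 33975/17473916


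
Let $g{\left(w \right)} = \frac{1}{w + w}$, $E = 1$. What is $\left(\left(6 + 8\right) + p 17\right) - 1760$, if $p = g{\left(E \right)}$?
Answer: $- \frac{3475}{2} \approx -1737.5$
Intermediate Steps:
$g{\left(w \right)} = \frac{1}{2 w}$
$p = \frac{1}{2}$ ($p = \frac{1}{2 \cdot 1} = \frac{1}{2} \cdot 1 = \frac{1}{2} \approx 0.5$)
$\left(\left(6 + 8\right) + p 17\right) - 1760 = \left(\left(6 + 8\right) + \frac{1}{2} \cdot 17\right) - 1760 = \left(14 + \frac{17}{2}\right) - 1760 = \frac{45}{2} - 1760 = - \frac{3475}{2}$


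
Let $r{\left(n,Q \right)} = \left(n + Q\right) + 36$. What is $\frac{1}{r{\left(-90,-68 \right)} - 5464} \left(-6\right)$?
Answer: $\frac{1}{931} \approx 0.0010741$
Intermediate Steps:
$r{\left(n,Q \right)} = 36 + Q + n$ ($r{\left(n,Q \right)} = \left(Q + n\right) + 36 = 36 + Q + n$)
$\frac{1}{r{\left(-90,-68 \right)} - 5464} \left(-6\right) = \frac{1}{\left(36 - 68 - 90\right) - 5464} \left(-6\right) = \frac{1}{-122 - 5464} \left(-6\right) = \frac{1}{-5586} \left(-6\right) = \left(- \frac{1}{5586}\right) \left(-6\right) = \frac{1}{931}$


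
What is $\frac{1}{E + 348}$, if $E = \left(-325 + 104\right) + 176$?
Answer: $\frac{1}{303} \approx 0.0033003$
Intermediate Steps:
$E = -45$ ($E = -221 + 176 = -45$)
$\frac{1}{E + 348} = \frac{1}{-45 + 348} = \frac{1}{303}$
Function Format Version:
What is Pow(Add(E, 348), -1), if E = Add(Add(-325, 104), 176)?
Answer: Rational(1, 303) ≈ 0.0033003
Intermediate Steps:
E = -45 (E = Add(-221, 176) = -45)
Pow(Add(E, 348), -1) = Pow(Add(-45, 348), -1) = Pow(303, -1) = Rational(1, 303)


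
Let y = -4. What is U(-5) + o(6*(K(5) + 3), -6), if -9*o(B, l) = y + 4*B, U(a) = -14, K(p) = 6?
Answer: -338/9 ≈ -37.556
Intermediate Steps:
o(B, l) = 4/9 - 4*B/9 (o(B, l) = -(-4 + 4*B)/9 = 4/9 - 4*B/9)
U(-5) + o(6*(K(5) + 3), -6) = -14 + (4/9 - 8*(6 + 3)/3) = -14 + (4/9 - 8*9/3) = -14 + (4/9 - 4/9*54) = -14 + (4/9 - 24) = -14 - 212/9 = -338/9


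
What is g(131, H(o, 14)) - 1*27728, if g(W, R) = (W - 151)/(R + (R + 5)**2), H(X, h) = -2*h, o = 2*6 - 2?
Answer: -13891748/501 ≈ -27728.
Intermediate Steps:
o = 10 (o = 12 - 2 = 10)
g(W, R) = (-151 + W)/(R + (5 + R)**2)
g(131, H(o, 14)) - 1*27728 = (-151 + 131)/(-2*14 + (5 - 2*14)**2) - 1*27728 = -20/(-28 + (5 - 28)**2) - 27728 = -20/(-28 + (-23)**2) - 27728 = -20/(-28 + 529) - 27728 = -20/501 - 27728 = -13891748/501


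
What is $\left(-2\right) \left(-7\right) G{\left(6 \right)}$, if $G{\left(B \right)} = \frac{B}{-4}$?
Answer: $-21$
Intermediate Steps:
$G{\left(B \right)} = - \frac{B}{4}$ ($G{\left(B \right)} = B \left(- \frac{1}{4}\right) = - \frac{B}{4}$)
$\left(-2\right) \left(-7\right) G{\left(6 \right)} = \left(-2\right) \left(-7\right) \left(\left(- \frac{1}{4}\right) 6\right) = 14 \left(- \frac{3}{2}\right) = -21$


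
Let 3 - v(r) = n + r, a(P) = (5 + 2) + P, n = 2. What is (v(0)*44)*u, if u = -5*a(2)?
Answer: -1980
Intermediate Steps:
a(P) = 7 + P
v(r) = 1 - r (v(r) = 3 - (2 + r) = 3 + (-2 - r) = 1 - r)
u = -45 (u = -5*(7 + 2) = -5*9 = -45)
(v(0)*44)*u = ((1 - 1*0)*44)*(-45) = ((1 + 0)*44)*(-45) = (1*44)*(-45) = 44*(-45) = -1980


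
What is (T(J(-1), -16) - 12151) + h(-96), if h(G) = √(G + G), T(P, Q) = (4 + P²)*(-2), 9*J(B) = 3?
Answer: -109433/9 + 8*I*√3 ≈ -12159.0 + 13.856*I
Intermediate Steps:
J(B) = ⅓ (J(B) = (⅑)*3 = ⅓)
T(P, Q) = -8 - 2*P²
h(G) = √2*√G (h(G) = √(2*G) = √2*√G)
(T(J(-1), -16) - 12151) + h(-96) = ((-8 - 2*(⅓)²) - 12151) + √2*√(-96) = ((-8 - 2*⅑) - 12151) + √2*(4*I*√6) = ((-8 - 2/9) - 12151) + 8*I*√3 = (-74/9 - 12151) + 8*I*√3 = -109433/9 + 8*I*√3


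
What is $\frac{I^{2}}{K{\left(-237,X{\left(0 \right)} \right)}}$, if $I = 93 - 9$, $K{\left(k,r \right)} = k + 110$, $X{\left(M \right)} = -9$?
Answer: $- \frac{7056}{127} \approx -55.559$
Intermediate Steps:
$K{\left(k,r \right)} = 110 + k$
$I = 84$ ($I = 93 - 9 = 84$)
$\frac{I^{2}}{K{\left(-237,X{\left(0 \right)} \right)}} = \frac{84^{2}}{110 - 237} = \frac{7056}{-127} = 7056 \left(- \frac{1}{127}\right) = - \frac{7056}{127}$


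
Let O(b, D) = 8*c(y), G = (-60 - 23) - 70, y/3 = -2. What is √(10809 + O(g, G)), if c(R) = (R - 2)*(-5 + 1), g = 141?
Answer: √11065 ≈ 105.19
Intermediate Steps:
y = -6 (y = 3*(-2) = -6)
c(R) = 8 - 4*R (c(R) = (-2 + R)*(-4) = 8 - 4*R)
G = -153 (G = -83 - 70 = -153)
O(b, D) = 256 (O(b, D) = 8*(8 - 4*(-6)) = 8*(8 + 24) = 8*32 = 256)
√(10809 + O(g, G)) = √(10809 + 256) = √11065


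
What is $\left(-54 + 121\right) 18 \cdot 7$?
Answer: $8442$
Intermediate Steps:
$\left(-54 + 121\right) 18 \cdot 7 = 67 \cdot 126 = 8442$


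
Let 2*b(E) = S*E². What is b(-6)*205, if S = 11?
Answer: 40590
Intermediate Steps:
b(E) = 11*E²/2 (b(E) = (11*E²)/2 = 11*E²/2)
b(-6)*205 = ((11/2)*(-6)²)*205 = ((11/2)*36)*205 = 198*205 = 40590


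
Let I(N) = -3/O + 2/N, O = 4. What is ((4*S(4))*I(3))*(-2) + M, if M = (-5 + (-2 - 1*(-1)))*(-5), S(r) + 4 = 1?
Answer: 28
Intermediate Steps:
S(r) = -3 (S(r) = -4 + 1 = -3)
M = 30 (M = (-5 + (-2 + 1))*(-5) = (-5 - 1)*(-5) = -6*(-5) = 30)
I(N) = -¾ + 2/N (I(N) = -3/4 + 2/N = -3*¼ + 2/N = -¾ + 2/N)
((4*S(4))*I(3))*(-2) + M = ((4*(-3))*(-¾ + 2/3))*(-2) + 30 = -12*(-¾ + 2*(⅓))*(-2) + 30 = -12*(-¾ + ⅔)*(-2) + 30 = -12*(-1/12)*(-2) + 30 = 1*(-2) + 30 = -2 + 30 = 28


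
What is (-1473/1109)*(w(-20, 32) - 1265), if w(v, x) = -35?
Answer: 1914900/1109 ≈ 1726.7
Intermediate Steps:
(-1473/1109)*(w(-20, 32) - 1265) = (-1473/1109)*(-35 - 1265) = -1473*1/1109*(-1300) = -1473/1109*(-1300) = 1914900/1109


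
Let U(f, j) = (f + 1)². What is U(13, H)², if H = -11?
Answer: 38416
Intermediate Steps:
U(f, j) = (1 + f)²
U(13, H)² = ((1 + 13)²)² = (14²)² = 196² = 38416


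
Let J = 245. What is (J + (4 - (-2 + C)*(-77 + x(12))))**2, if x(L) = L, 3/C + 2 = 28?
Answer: 64009/4 ≈ 16002.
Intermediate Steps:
C = 3/26 (C = 3/(-2 + 28) = 3/26 ≈ 0.11538)
(J + (4 - (-2 + C)*(-77 + x(12))))**2 = (245 + (4 - (-2 + 3/26)*(-77 + 12)))**2 = (245 + (4 - (-49)*(-65)/26))**2 = (245 + (4 - 1*245/2))**2 = (245 + (4 - 245/2))**2 = (245 - 237/2)**2 = (253/2)**2 = 64009/4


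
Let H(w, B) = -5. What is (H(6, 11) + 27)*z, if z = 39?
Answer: 858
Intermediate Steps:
(H(6, 11) + 27)*z = (-5 + 27)*39 = 22*39 = 858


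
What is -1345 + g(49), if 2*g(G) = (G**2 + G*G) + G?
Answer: 2161/2 ≈ 1080.5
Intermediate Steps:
g(G) = G**2 + G/2 (g(G) = ((G**2 + G*G) + G)/2 = ((G**2 + G**2) + G)/2 = (2*G**2 + G)/2 = (G + 2*G**2)/2 = G**2 + G/2)
-1345 + g(49) = -1345 + 49*(1/2 + 49) = -1345 + 49*(99/2) = -1345 + 4851/2 = 2161/2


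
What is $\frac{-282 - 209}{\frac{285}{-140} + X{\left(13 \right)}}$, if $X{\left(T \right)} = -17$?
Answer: $\frac{13748}{533} \approx 25.794$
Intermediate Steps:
$\frac{-282 - 209}{\frac{285}{-140} + X{\left(13 \right)}} = \frac{-282 - 209}{\frac{285}{-140} - 17} = - \frac{491}{285 \left(- \frac{1}{140}\right) - 17} = - \frac{491}{- \frac{57}{28} - 17} = - \frac{491}{- \frac{533}{28}} = \left(-491\right) \left(- \frac{28}{533}\right) = \frac{13748}{533}$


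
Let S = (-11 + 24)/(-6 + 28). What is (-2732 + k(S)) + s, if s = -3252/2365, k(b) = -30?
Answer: -6535382/2365 ≈ -2763.4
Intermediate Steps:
S = 13/22 ≈ 0.59091
s = -3252/2365 (s = -3252*1/2365 = -3252/2365 ≈ -1.3751)
(-2732 + k(S)) + s = (-2732 - 30) - 3252/2365 = -2762 - 3252/2365 = -6535382/2365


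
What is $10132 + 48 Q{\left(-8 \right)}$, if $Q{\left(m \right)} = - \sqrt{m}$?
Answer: $10132 - 96 i \sqrt{2} \approx 10132.0 - 135.76 i$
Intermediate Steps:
$10132 + 48 Q{\left(-8 \right)} = 10132 + 48 \left(- \sqrt{-8}\right) = 10132 + 48 \left(- 2 i \sqrt{2}\right) = 10132 - 96 i \sqrt{2}$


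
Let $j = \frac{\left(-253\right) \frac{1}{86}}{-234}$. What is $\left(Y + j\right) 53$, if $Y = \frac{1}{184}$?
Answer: $\frac{883457}{925704} \approx 0.95436$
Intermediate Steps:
$Y = \frac{1}{184} \approx 0.0054348$
$j = \frac{253}{20124}$ ($j = \left(-253\right) \frac{1}{86} \left(- \frac{1}{234}\right) = \left(- \frac{253}{86}\right) \left(- \frac{1}{234}\right) = \frac{253}{20124} \approx 0.012572$)
$\left(Y + j\right) 53 = \left(\frac{1}{184} + \frac{253}{20124}\right) 53 = \frac{16669}{925704} \cdot 53 = \frac{883457}{925704}$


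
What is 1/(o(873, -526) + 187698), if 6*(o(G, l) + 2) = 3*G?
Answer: 2/376265 ≈ 5.3154e-6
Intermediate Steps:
o(G, l) = -2 + G/2 (o(G, l) = -2 + (3*G)/6 = -2 + G/2)
1/(o(873, -526) + 187698) = 1/((-2 + (½)*873) + 187698) = 1/((-2 + 873/2) + 187698) = 1/(869/2 + 187698) = 1/(376265/2) = 2/376265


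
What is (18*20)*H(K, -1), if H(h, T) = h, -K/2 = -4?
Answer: 2880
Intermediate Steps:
K = 8 (K = -2*(-4) = 8)
(18*20)*H(K, -1) = (18*20)*8 = 360*8 = 2880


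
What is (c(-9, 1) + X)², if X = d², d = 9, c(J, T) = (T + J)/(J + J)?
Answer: 537289/81 ≈ 6633.2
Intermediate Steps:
c(J, T) = (J + T)/(2*J) (c(J, T) = (J + T)/((2*J)) = (J + T)*(1/(2*J)) = (J + T)/(2*J))
X = 81 (X = 9² = 81)
(c(-9, 1) + X)² = ((½)*(-9 + 1)/(-9) + 81)² = ((½)*(-⅑)*(-8) + 81)² = (4/9 + 81)² = (733/9)² = 537289/81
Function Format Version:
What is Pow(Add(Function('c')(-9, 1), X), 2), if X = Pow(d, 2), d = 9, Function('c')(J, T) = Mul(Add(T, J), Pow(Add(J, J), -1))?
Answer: Rational(537289, 81) ≈ 6633.2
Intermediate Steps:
Function('c')(J, T) = Mul(Rational(1, 2), Pow(J, -1), Add(J, T)) (Function('c')(J, T) = Mul(Add(J, T), Pow(Mul(2, J), -1)) = Mul(Add(J, T), Mul(Rational(1, 2), Pow(J, -1))) = Mul(Rational(1, 2), Pow(J, -1), Add(J, T)))
X = 81 (X = Pow(9, 2) = 81)
Pow(Add(Function('c')(-9, 1), X), 2) = Pow(Add(Mul(Rational(1, 2), Pow(-9, -1), Add(-9, 1)), 81), 2) = Pow(Add(Mul(Rational(1, 2), Rational(-1, 9), -8), 81), 2) = Pow(Add(Rational(4, 9), 81), 2) = Pow(Rational(733, 9), 2) = Rational(537289, 81)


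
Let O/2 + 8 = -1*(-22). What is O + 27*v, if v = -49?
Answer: -1295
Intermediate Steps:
O = 28 (O = -16 + 2*(-1*(-22)) = -16 + 2*22 = -16 + 44 = 28)
O + 27*v = 28 + 27*(-49) = 28 - 1323 = -1295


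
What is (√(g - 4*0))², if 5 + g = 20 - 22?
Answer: -7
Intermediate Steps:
g = -7 (g = -5 + (20 - 22) = -5 - 2 = -7)
(√(g - 4*0))² = (√(-7 - 4*0))² = (√(-7 + 0))² = (√(-7))² = (I*√7)² = -7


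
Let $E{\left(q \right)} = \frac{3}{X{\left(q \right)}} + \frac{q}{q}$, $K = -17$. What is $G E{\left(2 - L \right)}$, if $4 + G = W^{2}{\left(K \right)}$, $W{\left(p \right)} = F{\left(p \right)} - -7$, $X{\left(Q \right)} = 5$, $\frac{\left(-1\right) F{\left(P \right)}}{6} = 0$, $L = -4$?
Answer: $72$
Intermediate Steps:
$F{\left(P \right)} = 0$ ($F{\left(P \right)} = \left(-6\right) 0 = 0$)
$W{\left(p \right)} = 7$ ($W{\left(p \right)} = 0 - -7 = 0 + 7 = 7$)
$E{\left(q \right)} = \frac{8}{5}$ ($E{\left(q \right)} = \frac{3}{5} + \frac{q}{q} = 3 \cdot \frac{1}{5} + 1 = \frac{3}{5} + 1 = \frac{8}{5}$)
$G = 45$ ($G = -4 + 7^{2} = -4 + 49 = 45$)
$G E{\left(2 - L \right)} = 45 \cdot \frac{8}{5} = 72$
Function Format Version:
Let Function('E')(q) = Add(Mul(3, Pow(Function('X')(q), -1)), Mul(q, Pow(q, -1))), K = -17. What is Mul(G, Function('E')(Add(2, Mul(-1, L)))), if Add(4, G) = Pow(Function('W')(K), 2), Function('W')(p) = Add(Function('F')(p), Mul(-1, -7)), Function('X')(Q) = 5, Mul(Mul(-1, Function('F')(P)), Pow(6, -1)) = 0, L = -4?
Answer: 72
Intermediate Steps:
Function('F')(P) = 0 (Function('F')(P) = Mul(-6, 0) = 0)
Function('W')(p) = 7 (Function('W')(p) = Add(0, Mul(-1, -7)) = Add(0, 7) = 7)
Function('E')(q) = Rational(8, 5) (Function('E')(q) = Add(Mul(3, Pow(5, -1)), Mul(q, Pow(q, -1))) = Add(Mul(3, Rational(1, 5)), 1) = Add(Rational(3, 5), 1) = Rational(8, 5))
G = 45 (G = Add(-4, Pow(7, 2)) = Add(-4, 49) = 45)
Mul(G, Function('E')(Add(2, Mul(-1, L)))) = Mul(45, Rational(8, 5)) = 72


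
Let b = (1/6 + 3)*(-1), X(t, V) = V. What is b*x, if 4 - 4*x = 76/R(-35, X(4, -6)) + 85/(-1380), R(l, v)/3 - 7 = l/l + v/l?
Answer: -720917/947232 ≈ -0.76108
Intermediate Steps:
R(l, v) = 24 + 3*v/l (R(l, v) = 21 + 3*(l/l + v/l) = 21 + 3*(1 + v/l) = 21 + (3 + 3*v/l) = 24 + 3*v/l)
b = -19/6 (b = (⅙ + 3)*(-1) = (19/6)*(-1) = -19/6 ≈ -3.1667)
x = 37943/157872 (x = 1 - (76/(24 + 3*(-6)/(-35)) + 85/(-1380))/4 = 1 - (76/(24 + 3*(-6)*(-1/35)) + 85*(-1/1380))/4 = 1 - (76/(24 + 18/35) - 17/276)/4 = 1 - (76/(858/35) - 17/276)/4 = 1 - (76*(35/858) - 17/276)/4 = 1 - (1330/429 - 17/276)/4 = 1 - ¼*119929/39468 = 1 - 119929/157872 = 37943/157872 ≈ 0.24034)
b*x = -19/6*37943/157872 = -720917/947232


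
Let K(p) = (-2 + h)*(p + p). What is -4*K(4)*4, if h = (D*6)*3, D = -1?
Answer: 2560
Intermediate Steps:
h = -18 (h = -1*6*3 = -6*3 = -18)
K(p) = -40*p (K(p) = (-2 - 18)*(p + p) = -40*p)
-4*K(4)*4 = -(-160)*4*4 = -4*(-160)*4 = 640*4 = 2560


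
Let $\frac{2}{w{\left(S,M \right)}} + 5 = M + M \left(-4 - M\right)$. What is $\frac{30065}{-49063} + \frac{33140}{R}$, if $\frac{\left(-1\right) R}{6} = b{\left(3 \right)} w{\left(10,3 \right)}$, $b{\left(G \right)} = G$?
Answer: $\frac{1335561340}{63081} \approx 21172.0$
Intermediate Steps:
$w{\left(S,M \right)} = \frac{2}{-5 + M + M \left(-4 - M\right)}$ ($w{\left(S,M \right)} = \frac{2}{-5 + \left(M + M \left(-4 - M\right)\right)} = \frac{2}{-5 + M + M \left(-4 - M\right)}$)
$R = \frac{36}{23}$ ($R = - 6 \cdot 3 \left(- \frac{2}{5 + 3^{2} + 3 \cdot 3}\right) = - 6 \cdot 3 \left(- \frac{2}{5 + 9 + 9}\right) = - 6 \cdot 3 \left(- \frac{2}{23}\right) = \left(-6\right) \left(- \frac{6}{23}\right) = \frac{36}{23} \approx 1.5652$)
$\frac{30065}{-49063} + \frac{33140}{R} = \frac{30065}{-49063} + \frac{33140}{\frac{36}{23}} = 30065 \left(- \frac{1}{49063}\right) + 33140 \cdot \frac{23}{36} = - \frac{4295}{7009} + \frac{190555}{9} = \frac{1335561340}{63081}$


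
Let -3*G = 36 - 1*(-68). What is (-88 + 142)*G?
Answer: -1872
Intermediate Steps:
G = -104/3 (G = -(36 - 1*(-68))/3 = -(36 + 68)/3 = -⅓*104 = -104/3 ≈ -34.667)
(-88 + 142)*G = (-88 + 142)*(-104/3) = 54*(-104/3) = -1872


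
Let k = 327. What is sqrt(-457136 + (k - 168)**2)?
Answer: I*sqrt(431855) ≈ 657.16*I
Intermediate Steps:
sqrt(-457136 + (k - 168)**2) = sqrt(-457136 + (327 - 168)**2) = sqrt(-457136 + 159**2) = sqrt(-457136 + 25281) = sqrt(-431855) = I*sqrt(431855)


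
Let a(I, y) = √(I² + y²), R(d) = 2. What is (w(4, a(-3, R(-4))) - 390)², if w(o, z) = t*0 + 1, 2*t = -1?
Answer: 151321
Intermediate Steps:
t = -½ (t = (½)*(-1) = -½ ≈ -0.50000)
w(o, z) = 1 (w(o, z) = -½*0 + 1 = 0 + 1 = 1)
(w(4, a(-3, R(-4))) - 390)² = (1 - 390)² = (-389)² = 151321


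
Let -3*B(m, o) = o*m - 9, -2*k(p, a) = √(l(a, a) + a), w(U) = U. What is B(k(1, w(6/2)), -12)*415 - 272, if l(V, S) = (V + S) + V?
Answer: 973 - 1660*√3 ≈ -1902.2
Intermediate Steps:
l(V, S) = S + 2*V (l(V, S) = (S + V) + V = S + 2*V)
k(p, a) = -√a (k(p, a) = -√((a + 2*a) + a)/2 = -√(3*a + a)/2 = -2*√a/2 = -√a)
B(m, o) = 3 - m*o/3 (B(m, o) = -(o*m - 9)/3 = -(m*o - 9)/3 = -(-9 + m*o)/3 = 3 - m*o/3)
B(k(1, w(6/2)), -12)*415 - 272 = (3 - ⅓*(-√(6/2))*(-12))*415 - 272 = (3 - ⅓*(-√(6*(½)))*(-12))*415 - 272 = (3 - ⅓*(-√3)*(-12))*415 - 272 = (3 - 4*√3)*415 - 272 = (1245 - 1660*√3) - 272 = 973 - 1660*√3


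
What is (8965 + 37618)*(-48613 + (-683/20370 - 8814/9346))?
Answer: -215563592053469957/95189010 ≈ -2.2646e+9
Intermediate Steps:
(8965 + 37618)*(-48613 + (-683/20370 - 8814/9346)) = 46583*(-48613 + (-683*1/20370 - 8814*1/9346)) = 46583*(-48613 + (-683/20370 - 4407/4673)) = 46583*(-48613 - 92962249/95189010) = 46583*(-4627516305379/95189010) = -215563592053469957/95189010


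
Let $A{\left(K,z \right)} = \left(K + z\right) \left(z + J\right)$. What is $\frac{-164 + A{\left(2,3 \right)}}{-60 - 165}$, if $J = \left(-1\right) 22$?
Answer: $\frac{259}{225} \approx 1.1511$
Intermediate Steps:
$J = -22$
$A{\left(K,z \right)} = \left(-22 + z\right) \left(K + z\right)$ ($A{\left(K,z \right)} = \left(K + z\right) \left(z - 22\right) = \left(K + z\right) \left(-22 + z\right) = \left(-22 + z\right) \left(K + z\right)$)
$\frac{-164 + A{\left(2,3 \right)}}{-60 - 165} = \frac{-164 + \left(3^{2} - 44 - 66 + 2 \cdot 3\right)}{-60 - 165} = \frac{-164 + \left(9 - 44 - 66 + 6\right)}{-225} = \left(-164 - 95\right) \left(- \frac{1}{225}\right) = \left(-259\right) \left(- \frac{1}{225}\right) = \frac{259}{225}$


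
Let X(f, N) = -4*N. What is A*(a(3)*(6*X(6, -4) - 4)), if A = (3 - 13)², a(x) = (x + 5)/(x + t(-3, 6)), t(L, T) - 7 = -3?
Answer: 73600/7 ≈ 10514.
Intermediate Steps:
t(L, T) = 4 (t(L, T) = 7 - 3 = 4)
a(x) = (5 + x)/(4 + x) (a(x) = (x + 5)/(x + 4) = (5 + x)/(4 + x))
A = 100 (A = (-10)² = 100)
A*(a(3)*(6*X(6, -4) - 4)) = 100*(((5 + 3)/(4 + 3))*(6*(-4*(-4)) - 4)) = 100*((8/7)*(6*16 - 4)) = 100*(((⅐)*8)*(96 - 4)) = 100*((8/7)*92) = 100*(736/7) = 73600/7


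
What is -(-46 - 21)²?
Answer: -4489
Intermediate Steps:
-(-46 - 21)² = -1*(-67)² = -1*4489 = -4489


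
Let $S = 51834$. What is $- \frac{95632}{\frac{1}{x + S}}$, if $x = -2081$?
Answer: $-4757978896$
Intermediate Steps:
$- \frac{95632}{\frac{1}{x + S}} = - \frac{95632}{\frac{1}{-2081 + 51834}} = - \frac{95632}{\frac{1}{49753}} = - 95632 \frac{1}{\frac{1}{49753}} = \left(-95632\right) 49753 = -4757978896$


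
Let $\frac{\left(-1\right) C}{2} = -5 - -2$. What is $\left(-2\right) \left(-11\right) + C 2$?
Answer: $34$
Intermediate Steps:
$C = 6$ ($C = - 2 \left(-5 - -2\right) = - 2 \left(-5 + 2\right) = \left(-2\right) \left(-3\right) = 6$)
$\left(-2\right) \left(-11\right) + C 2 = \left(-2\right) \left(-11\right) + 6 \cdot 2 = 22 + 12 = 34$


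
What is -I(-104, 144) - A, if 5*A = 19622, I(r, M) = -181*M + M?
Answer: 109978/5 ≈ 21996.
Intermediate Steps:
I(r, M) = -180*M
A = 19622/5 (A = (1/5)*19622 = 19622/5 ≈ 3924.4)
-I(-104, 144) - A = -(-180)*144 - 1*19622/5 = -1*(-25920) - 19622/5 = 25920 - 19622/5 = 109978/5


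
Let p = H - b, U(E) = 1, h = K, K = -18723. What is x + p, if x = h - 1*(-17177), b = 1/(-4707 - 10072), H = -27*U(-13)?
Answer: -23247366/14779 ≈ -1573.0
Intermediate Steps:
h = -18723
H = -27 (H = -27*1 = -27)
b = -1/14779 (b = 1/(-14779) = -1/14779 ≈ -6.7664e-5)
p = -399032/14779 (p = -27 - 1*(-1/14779) = -27 + 1/14779 = -399032/14779 ≈ -27.000)
x = -1546 (x = -18723 - 1*(-17177) = -18723 + 17177 = -1546)
x + p = -1546 - 399032/14779 = -23247366/14779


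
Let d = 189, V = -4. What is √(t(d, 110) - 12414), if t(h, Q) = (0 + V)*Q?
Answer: I*√12854 ≈ 113.38*I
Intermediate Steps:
t(h, Q) = -4*Q (t(h, Q) = (0 - 4)*Q = -4*Q)
√(t(d, 110) - 12414) = √(-4*110 - 12414) = √(-440 - 12414) = √(-12854) = I*√12854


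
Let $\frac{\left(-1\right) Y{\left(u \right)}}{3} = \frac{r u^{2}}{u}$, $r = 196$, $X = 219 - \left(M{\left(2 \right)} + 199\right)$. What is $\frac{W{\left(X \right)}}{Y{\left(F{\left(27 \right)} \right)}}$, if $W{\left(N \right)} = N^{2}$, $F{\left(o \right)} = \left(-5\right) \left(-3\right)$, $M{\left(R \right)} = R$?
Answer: $- \frac{9}{245} \approx -0.036735$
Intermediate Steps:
$F{\left(o \right)} = 15$
$X = 18$ ($X = 219 - \left(2 + 199\right) = 219 - 201 = 18$)
$Y{\left(u \right)} = - 588 u$ ($Y{\left(u \right)} = - 3 \frac{196 u^{2}}{u} = - 3 \cdot 196 u = - 588 u$)
$\frac{W{\left(X \right)}}{Y{\left(F{\left(27 \right)} \right)}} = \frac{18^{2}}{\left(-588\right) 15} = \frac{324}{-8820} = 324 \left(- \frac{1}{8820}\right) = - \frac{9}{245}$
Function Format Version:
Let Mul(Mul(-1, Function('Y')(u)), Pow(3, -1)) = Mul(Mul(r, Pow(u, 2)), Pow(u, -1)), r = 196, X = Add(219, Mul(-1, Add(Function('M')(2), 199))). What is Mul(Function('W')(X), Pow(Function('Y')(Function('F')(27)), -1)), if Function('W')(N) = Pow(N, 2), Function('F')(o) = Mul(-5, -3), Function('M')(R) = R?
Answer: Rational(-9, 245) ≈ -0.036735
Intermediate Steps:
Function('F')(o) = 15
X = 18 (X = Add(219, Mul(-1, Add(2, 199))) = Add(219, Mul(-1, 201)) = Add(219, -201) = 18)
Function('Y')(u) = Mul(-588, u) (Function('Y')(u) = Mul(-3, Mul(Mul(196, Pow(u, 2)), Pow(u, -1))) = Mul(-3, Mul(196, u)) = Mul(-588, u))
Mul(Function('W')(X), Pow(Function('Y')(Function('F')(27)), -1)) = Mul(Pow(18, 2), Pow(Mul(-588, 15), -1)) = Mul(324, Pow(-8820, -1)) = Mul(324, Rational(-1, 8820)) = Rational(-9, 245)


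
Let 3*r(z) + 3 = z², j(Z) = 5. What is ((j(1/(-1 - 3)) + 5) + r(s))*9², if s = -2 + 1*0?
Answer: 837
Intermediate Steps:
s = -2 (s = -2 + 0 = -2)
r(z) = -1 + z²/3
((j(1/(-1 - 3)) + 5) + r(s))*9² = ((5 + 5) + (-1 + (⅓)*(-2)²))*9² = (10 + (-1 + (⅓)*4))*81 = (10 + (-1 + 4/3))*81 = (10 + ⅓)*81 = (31/3)*81 = 837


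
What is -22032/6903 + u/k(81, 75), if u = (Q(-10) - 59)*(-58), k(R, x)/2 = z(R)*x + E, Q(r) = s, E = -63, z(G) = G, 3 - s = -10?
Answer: -6847099/2305602 ≈ -2.9698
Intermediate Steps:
s = 13 (s = 3 - 1*(-10) = 3 + 10 = 13)
Q(r) = 13
k(R, x) = -126 + 2*R*x (k(R, x) = 2*(R*x - 63) = 2*(-63 + R*x) = -126 + 2*R*x)
u = 2668 (u = (13 - 59)*(-58) = -46*(-58) = 2668)
-22032/6903 + u/k(81, 75) = -22032/6903 + 2668/(-126 + 2*81*75) = -22032*1/6903 + 2668/(-126 + 12150) = -2448/767 + 2668/12024 = -2448/767 + 2668*(1/12024) = -2448/767 + 667/3006 = -6847099/2305602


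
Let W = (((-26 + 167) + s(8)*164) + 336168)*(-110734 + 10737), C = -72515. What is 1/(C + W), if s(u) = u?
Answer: -1/33761159652 ≈ -2.9620e-11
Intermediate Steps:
W = -33761087137 (W = (((-26 + 167) + 8*164) + 336168)*(-110734 + 10737) = ((141 + 1312) + 336168)*(-99997) = (1453 + 336168)*(-99997) = 337621*(-99997) = -33761087137)
1/(C + W) = 1/(-72515 - 33761087137) = 1/(-33761159652) = -1/33761159652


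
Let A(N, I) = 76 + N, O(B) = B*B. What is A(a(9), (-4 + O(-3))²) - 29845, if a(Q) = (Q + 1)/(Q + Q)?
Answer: -267916/9 ≈ -29768.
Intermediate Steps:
O(B) = B²
a(Q) = (1 + Q)/(2*Q) (a(Q) = (1 + Q)/((2*Q)) = (1 + Q)*(1/(2*Q)) = (1 + Q)/(2*Q))
A(a(9), (-4 + O(-3))²) - 29845 = (76 + (½)*(1 + 9)/9) - 29845 = (76 + (½)*(⅑)*10) - 29845 = (76 + 5/9) - 29845 = 689/9 - 29845 = -267916/9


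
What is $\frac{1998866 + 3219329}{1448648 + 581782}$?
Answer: $\frac{1043639}{406086} \approx 2.57$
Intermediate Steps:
$\frac{1998866 + 3219329}{1448648 + 581782} = \frac{5218195}{2030430} = 5218195 \cdot \frac{1}{2030430} = \frac{1043639}{406086}$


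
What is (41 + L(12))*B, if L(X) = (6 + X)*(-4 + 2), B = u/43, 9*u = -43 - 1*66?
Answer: -545/387 ≈ -1.4083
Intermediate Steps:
u = -109/9 (u = (-43 - 1*66)/9 = (-43 - 66)/9 = (⅑)*(-109) = -109/9 ≈ -12.111)
B = -109/387 (B = -109/9/43 = -109/9*1/43 = -109/387 ≈ -0.28165)
L(X) = -12 - 2*X (L(X) = (6 + X)*(-2) = -12 - 2*X)
(41 + L(12))*B = (41 + (-12 - 2*12))*(-109/387) = (41 + (-12 - 24))*(-109/387) = (41 - 36)*(-109/387) = 5*(-109/387) = -545/387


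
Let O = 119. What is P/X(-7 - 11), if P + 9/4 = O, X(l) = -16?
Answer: -467/64 ≈ -7.2969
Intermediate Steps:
P = 467/4 (P = -9/4 + 119 = 467/4 ≈ 116.75)
P/X(-7 - 11) = (467/4)/(-16) = -1/16*467/4 = -467/64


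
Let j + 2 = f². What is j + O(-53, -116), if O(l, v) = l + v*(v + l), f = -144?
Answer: 40285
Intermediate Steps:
O(l, v) = l + v*(l + v)
j = 20734 (j = -2 + (-144)² = -2 + 20736 = 20734)
j + O(-53, -116) = 20734 + (-53 + (-116)² - 53*(-116)) = 20734 + (-53 + 13456 + 6148) = 20734 + 19551 = 40285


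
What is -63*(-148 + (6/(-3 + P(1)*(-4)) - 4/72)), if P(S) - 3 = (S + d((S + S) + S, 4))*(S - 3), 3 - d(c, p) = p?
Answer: 93527/10 ≈ 9352.7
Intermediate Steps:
d(c, p) = 3 - p
P(S) = 3 + (-1 + S)*(-3 + S) (P(S) = 3 + (S + (3 - 1*4))*(S - 3) = 3 + (S + (3 - 4))*(-3 + S) = 3 + (S - 1)*(-3 + S) = 3 + (-1 + S)*(-3 + S))
-63*(-148 + (6/(-3 + P(1)*(-4)) - 4/72)) = -63*(-148 + (6/(-3 + (6 + 1**2 - 4*1)*(-4)) - 4/72)) = -63*(-148 + (6/(-3 + (6 + 1 - 4)*(-4)) - 4*1/72)) = -63*(-148 + (6/(-3 + 3*(-4)) - 1/18)) = -63*(-148 + (6/(-3 - 12) - 1/18)) = -63*(-148 + (6/(-15) - 1/18)) = -63*(-148 + (6*(-1/15) - 1/18)) = -63*(-148 + (-2/5 - 1/18)) = -63*(-148 - 41/90) = -63*(-13361/90) = 93527/10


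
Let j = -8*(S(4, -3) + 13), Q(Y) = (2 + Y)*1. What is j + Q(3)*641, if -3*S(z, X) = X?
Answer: 3093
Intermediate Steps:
S(z, X) = -X/3
Q(Y) = 2 + Y
j = -112 (j = -8*(-⅓*(-3) + 13) = -8*(1 + 13) = -8*14 = -112)
j + Q(3)*641 = -112 + (2 + 3)*641 = -112 + 5*641 = -112 + 3205 = 3093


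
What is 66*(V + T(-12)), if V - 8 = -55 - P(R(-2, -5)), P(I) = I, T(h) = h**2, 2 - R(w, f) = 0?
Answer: 6270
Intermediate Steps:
R(w, f) = 2 (R(w, f) = 2 - 1*0 = 2 + 0 = 2)
V = -49 (V = 8 + (-55 - 1*2) = 8 + (-55 - 2) = 8 - 57 = -49)
66*(V + T(-12)) = 66*(-49 + (-12)**2) = 66*(-49 + 144) = 66*95 = 6270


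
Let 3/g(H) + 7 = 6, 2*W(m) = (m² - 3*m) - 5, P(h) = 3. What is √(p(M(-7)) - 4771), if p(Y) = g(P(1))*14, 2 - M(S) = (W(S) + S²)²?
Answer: I*√4813 ≈ 69.376*I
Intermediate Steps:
W(m) = -5/2 + m²/2 - 3*m/2 (W(m) = ((m² - 3*m) - 5)/2 = (-5 + m² - 3*m)/2 = -5/2 + m²/2 - 3*m/2)
g(H) = -3 (g(H) = 3/(-7 + 6) = 3/(-1) = 3*(-1) = -3)
M(S) = 2 - (-5/2 - 3*S/2 + 3*S²/2)² (M(S) = 2 - ((-5/2 + S²/2 - 3*S/2) + S²)² = 2 - (-5/2 - 3*S/2 + 3*S²/2)²)
p(Y) = -42 (p(Y) = -3*14 = -42)
√(p(M(-7)) - 4771) = √(-42 - 4771) = √(-4813) = I*√4813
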